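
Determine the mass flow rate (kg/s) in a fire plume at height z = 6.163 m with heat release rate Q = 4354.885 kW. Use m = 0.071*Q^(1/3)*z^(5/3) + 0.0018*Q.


Q^(1/3) = 16.330
z^(5/3) = 20.717
First term = 0.071 * 16.330 * 20.717 = 24.020
Second term = 0.0018 * 4354.885 = 7.8388
m = 31.859 kg/s

31.859 kg/s


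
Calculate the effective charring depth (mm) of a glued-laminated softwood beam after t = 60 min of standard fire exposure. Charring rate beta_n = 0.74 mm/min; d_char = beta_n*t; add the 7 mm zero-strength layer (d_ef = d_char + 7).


d_char = 0.74 * 60 = 44.4 mm
d_ef = 44.4 + 1.0*7 = 51.4 mm

51.4 mm


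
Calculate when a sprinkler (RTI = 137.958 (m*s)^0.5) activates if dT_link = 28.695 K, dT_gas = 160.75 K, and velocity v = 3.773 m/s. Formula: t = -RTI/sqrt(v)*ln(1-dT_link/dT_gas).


dT_link/dT_gas = 0.17851
ln(1 - 0.17851) = -0.19663
t = -137.958 / sqrt(3.773) * -0.19663 = 13.966 s

13.966 s


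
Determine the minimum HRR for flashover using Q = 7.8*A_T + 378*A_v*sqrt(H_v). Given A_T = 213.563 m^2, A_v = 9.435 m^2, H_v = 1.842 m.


7.8*A_T = 1665.8
sqrt(H_v) = 1.3572
378*A_v*sqrt(H_v) = 4840.4
Q = 1665.8 + 4840.4 = 6506.2 kW

6506.2 kW


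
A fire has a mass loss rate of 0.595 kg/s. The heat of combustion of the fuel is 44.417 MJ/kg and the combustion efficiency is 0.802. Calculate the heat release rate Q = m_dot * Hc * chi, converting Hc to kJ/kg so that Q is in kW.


Hc = 44.417 MJ/kg = 44.417 * 1000 kJ/kg = 44417 kJ/kg
Q = 0.595 kg/s * 44417 kJ/kg * 0.802 = 21195 kW

21195 kW


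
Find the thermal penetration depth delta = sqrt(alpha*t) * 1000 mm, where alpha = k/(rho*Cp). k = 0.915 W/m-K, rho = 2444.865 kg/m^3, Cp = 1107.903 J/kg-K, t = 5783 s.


alpha = 0.915 / (2444.865 * 1107.903) = 3.3780e-07 m^2/s
alpha * t = 0.0019535
delta = sqrt(0.0019535) * 1000 = 44.199 mm

44.199 mm


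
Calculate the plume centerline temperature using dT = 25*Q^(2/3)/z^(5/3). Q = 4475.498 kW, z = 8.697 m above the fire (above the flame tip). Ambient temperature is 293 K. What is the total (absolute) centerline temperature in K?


Q^(2/3) = 271.58
z^(5/3) = 36.780
dT = 25 * 271.58 / 36.780 = 184.59 K
T = 293 + 184.59 = 477.59 K

477.59 K


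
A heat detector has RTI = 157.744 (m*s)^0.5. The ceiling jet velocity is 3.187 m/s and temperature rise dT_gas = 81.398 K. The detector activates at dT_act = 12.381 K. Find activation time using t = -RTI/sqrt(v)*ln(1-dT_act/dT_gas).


dT_act/dT_gas = 0.15210
ln(1 - 0.15210) = -0.16500
t = -157.744 / sqrt(3.187) * -0.16500 = 14.579 s

14.579 s


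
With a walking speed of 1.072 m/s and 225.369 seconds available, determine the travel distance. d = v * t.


d = 1.072 * 225.369 = 241.60 m

241.60 m


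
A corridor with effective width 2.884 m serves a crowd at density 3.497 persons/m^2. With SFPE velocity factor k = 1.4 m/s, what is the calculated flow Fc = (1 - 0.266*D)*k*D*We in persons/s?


1 - 0.266*D = 1 - 0.266*3.497 = 0.069798
Fs = 0.069798 * 1.4 * 3.497 = 0.34172 persons/(s*m)
Fc = 0.34172 * 2.884 = 0.98551 persons/s

0.98551 persons/s


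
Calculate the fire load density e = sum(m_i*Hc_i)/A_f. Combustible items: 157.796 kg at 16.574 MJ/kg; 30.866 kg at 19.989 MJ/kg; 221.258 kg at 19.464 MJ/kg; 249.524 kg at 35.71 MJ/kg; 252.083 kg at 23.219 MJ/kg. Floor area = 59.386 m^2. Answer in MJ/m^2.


Total energy = 157.796*16.574 + 30.866*19.989 + 221.258*19.464 + 249.524*35.71 + 252.083*23.219
= 2615.311 + 616.9805 + 4306.566 + 8910.502 + 5853.115
= 22302.47 MJ
e = 22302.47 / 59.386 = 375.55 MJ/m^2

375.55 MJ/m^2


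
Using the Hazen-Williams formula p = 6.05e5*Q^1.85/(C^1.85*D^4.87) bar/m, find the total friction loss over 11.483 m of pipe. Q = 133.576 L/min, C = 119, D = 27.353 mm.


Q^1.85 = 8562.4
C^1.85 = 6914.5
D^4.87 = 9958964
p/m = 0.075228 bar/m
p_total = 0.075228 * 11.483 = 0.86384 bar

0.86384 bar


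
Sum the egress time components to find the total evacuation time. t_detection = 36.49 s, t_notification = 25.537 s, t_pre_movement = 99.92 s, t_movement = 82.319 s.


Total = 36.49 + 25.537 + 99.92 + 82.319 = 244.266 s

244.266 s


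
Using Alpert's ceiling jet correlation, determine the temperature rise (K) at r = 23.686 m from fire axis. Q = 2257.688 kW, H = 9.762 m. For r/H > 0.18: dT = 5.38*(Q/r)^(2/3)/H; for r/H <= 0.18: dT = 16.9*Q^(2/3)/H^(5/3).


r/H = 23.686 / 9.762 = 2.4263
r/H > 0.18, so dT = 5.38*(Q/r)^(2/3)/H
Q/r = 95.317
(Q/r)^(2/3) = 20.866
dT = 5.38 * 20.866 / 9.762 = 11.500 K

11.500 K


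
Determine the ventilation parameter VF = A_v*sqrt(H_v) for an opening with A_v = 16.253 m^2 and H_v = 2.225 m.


sqrt(H_v) = 1.4916
VF = 16.253 * 1.4916 = 24.244 m^(5/2)

24.244 m^(5/2)


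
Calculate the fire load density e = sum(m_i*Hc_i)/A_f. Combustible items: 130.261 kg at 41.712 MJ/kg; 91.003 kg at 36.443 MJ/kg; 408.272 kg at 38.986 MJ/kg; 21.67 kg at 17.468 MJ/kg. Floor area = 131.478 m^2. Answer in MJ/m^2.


Total energy = 130.261*41.712 + 91.003*36.443 + 408.272*38.986 + 21.67*17.468
= 5433.447 + 3316.422 + 15916.89 + 378.5316
= 25045.29 MJ
e = 25045.29 / 131.478 = 190.49 MJ/m^2

190.49 MJ/m^2


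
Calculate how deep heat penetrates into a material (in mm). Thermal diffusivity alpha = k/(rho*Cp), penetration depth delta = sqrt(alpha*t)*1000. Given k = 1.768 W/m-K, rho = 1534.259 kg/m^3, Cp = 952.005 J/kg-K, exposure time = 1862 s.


alpha = 1.768 / (1534.259 * 952.005) = 1.2104e-06 m^2/s
alpha * t = 0.0022538
delta = sqrt(0.0022538) * 1000 = 47.475 mm

47.475 mm


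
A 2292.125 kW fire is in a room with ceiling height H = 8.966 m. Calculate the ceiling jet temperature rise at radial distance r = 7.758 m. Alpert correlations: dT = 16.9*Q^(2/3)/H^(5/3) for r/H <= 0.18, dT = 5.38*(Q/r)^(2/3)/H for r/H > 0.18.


r/H = 7.758 / 8.966 = 0.86527
r/H > 0.18, so dT = 5.38*(Q/r)^(2/3)/H
Q/r = 295.45
(Q/r)^(2/3) = 44.360
dT = 5.38 * 44.360 / 8.966 = 26.618 K

26.618 K


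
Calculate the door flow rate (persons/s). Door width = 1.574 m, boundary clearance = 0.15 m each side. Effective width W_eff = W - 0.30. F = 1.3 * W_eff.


W_eff = 1.574 - 0.30 = 1.274 m
F = 1.3 * 1.274 = 1.6562 persons/s

1.6562 persons/s


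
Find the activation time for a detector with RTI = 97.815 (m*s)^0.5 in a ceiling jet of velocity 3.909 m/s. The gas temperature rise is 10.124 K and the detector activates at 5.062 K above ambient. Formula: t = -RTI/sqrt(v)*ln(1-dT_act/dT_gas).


dT_act/dT_gas = 0.5
ln(1 - 0.5) = -0.69315
t = -97.815 / sqrt(3.909) * -0.69315 = 34.292 s

34.292 s


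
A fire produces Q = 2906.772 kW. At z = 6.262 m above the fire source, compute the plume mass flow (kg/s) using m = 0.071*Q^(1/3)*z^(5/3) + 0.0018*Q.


Q^(1/3) = 14.272
z^(5/3) = 21.274
First term = 0.071 * 14.272 * 21.274 = 21.557
Second term = 0.0018 * 2906.772 = 5.2322
m = 26.789 kg/s

26.789 kg/s


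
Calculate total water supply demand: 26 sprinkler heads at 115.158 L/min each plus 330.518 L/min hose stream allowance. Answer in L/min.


Sprinkler demand = 26 * 115.158 = 2994.108 L/min
Total = 2994.108 + 330.518 = 3324.626 L/min

3324.626 L/min


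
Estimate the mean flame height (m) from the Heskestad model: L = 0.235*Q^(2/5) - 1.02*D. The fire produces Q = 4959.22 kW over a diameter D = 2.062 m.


Q^(2/5) = 30.072
0.235 * Q^(2/5) = 7.0670
1.02 * D = 2.1032
L = 4.9637 m

4.9637 m


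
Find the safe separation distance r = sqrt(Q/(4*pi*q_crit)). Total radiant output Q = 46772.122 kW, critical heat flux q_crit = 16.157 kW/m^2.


4*pi*q_crit = 203.03
Q/(4*pi*q_crit) = 230.36
r = sqrt(230.36) = 15.178 m

15.178 m


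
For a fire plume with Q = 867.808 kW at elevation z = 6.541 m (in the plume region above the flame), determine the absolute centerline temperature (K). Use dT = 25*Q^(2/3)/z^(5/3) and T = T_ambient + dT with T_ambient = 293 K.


Q^(2/3) = 90.981
z^(5/3) = 22.877
dT = 25 * 90.981 / 22.877 = 99.422 K
T = 293 + 99.422 = 392.42 K

392.42 K


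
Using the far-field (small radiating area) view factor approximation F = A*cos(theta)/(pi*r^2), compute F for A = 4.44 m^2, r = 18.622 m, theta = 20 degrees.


cos(20 deg) = 0.93969
pi*r^2 = 1089.4
F = 4.44 * 0.93969 / 1089.4 = 0.0038297

0.0038297


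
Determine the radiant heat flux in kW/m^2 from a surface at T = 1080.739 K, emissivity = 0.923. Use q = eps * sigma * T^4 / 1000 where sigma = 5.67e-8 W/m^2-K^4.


T^4 = 1.3642e+12
q = 0.923 * 5.67e-8 * 1.3642e+12 / 1000 = 71.395 kW/m^2

71.395 kW/m^2


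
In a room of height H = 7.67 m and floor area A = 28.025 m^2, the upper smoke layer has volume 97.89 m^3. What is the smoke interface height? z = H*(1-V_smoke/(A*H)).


V/(A*H) = 0.45540
1 - 0.45540 = 0.54460
z = 7.67 * 0.54460 = 4.1770 m

4.1770 m


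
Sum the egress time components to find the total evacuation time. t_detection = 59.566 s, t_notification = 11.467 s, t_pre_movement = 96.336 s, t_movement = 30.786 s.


Total = 59.566 + 11.467 + 96.336 + 30.786 = 198.155 s

198.155 s


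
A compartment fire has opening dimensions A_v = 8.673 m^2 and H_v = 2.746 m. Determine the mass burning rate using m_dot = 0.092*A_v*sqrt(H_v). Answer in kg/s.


sqrt(H_v) = 1.6571
m_dot = 0.092 * 8.673 * 1.6571 = 1.3222 kg/s

1.3222 kg/s


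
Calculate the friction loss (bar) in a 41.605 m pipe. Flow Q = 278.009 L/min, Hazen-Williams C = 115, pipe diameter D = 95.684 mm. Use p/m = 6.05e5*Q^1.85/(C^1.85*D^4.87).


Q^1.85 = 33228
C^1.85 = 6490.7
D^4.87 = 4.4329e+09
p/m = 0.00069869 bar/m
p_total = 0.00069869 * 41.605 = 0.029069 bar

0.029069 bar


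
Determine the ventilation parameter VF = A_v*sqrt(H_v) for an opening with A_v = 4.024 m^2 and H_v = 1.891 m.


sqrt(H_v) = 1.3751
VF = 4.024 * 1.3751 = 5.5335 m^(5/2)

5.5335 m^(5/2)


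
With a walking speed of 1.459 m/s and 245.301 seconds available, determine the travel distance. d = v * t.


d = 1.459 * 245.301 = 357.89 m

357.89 m


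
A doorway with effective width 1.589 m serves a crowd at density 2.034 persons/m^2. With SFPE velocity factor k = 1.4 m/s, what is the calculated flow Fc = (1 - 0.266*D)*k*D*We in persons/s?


1 - 0.266*D = 1 - 0.266*2.034 = 0.45896
Fs = 0.45896 * 1.4 * 2.034 = 1.3069 persons/(s*m)
Fc = 1.3069 * 1.589 = 2.0767 persons/s

2.0767 persons/s


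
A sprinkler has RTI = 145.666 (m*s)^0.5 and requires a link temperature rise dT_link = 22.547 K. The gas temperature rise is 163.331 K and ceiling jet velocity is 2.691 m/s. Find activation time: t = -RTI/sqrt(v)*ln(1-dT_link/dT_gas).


dT_link/dT_gas = 0.13804
ln(1 - 0.13804) = -0.14855
t = -145.666 / sqrt(2.691) * -0.14855 = 13.191 s

13.191 s


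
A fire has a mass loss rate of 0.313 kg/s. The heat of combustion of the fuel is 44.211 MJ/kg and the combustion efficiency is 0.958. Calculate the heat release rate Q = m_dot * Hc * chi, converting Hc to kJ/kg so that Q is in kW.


Hc = 44.211 MJ/kg = 44.211 * 1000 kJ/kg = 44211 kJ/kg
Q = 0.313 kg/s * 44211 kJ/kg * 0.958 = 13257 kW

13257 kW


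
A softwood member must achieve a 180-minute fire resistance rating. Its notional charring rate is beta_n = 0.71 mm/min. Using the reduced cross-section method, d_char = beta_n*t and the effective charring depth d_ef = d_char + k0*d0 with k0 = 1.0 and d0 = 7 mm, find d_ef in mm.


d_char = 0.71 * 180 = 127.8 mm
d_ef = 127.8 + 1.0*7 = 134.8 mm

134.8 mm


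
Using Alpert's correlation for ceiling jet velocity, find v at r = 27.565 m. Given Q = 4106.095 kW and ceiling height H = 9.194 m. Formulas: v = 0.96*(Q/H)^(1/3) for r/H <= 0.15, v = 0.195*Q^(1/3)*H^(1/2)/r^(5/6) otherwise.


r/H = 27.565 / 9.194 = 2.9982
r/H > 0.15, so v = 0.195*Q^(1/3)*H^(1/2)/r^(5/6)
Q^(1/3) = 16.013
H^(1/2) = 3.0322
r^(5/6) = 15.860
v = 0.195 * 16.013 * 3.0322 / 15.860 = 0.59699 m/s

0.59699 m/s


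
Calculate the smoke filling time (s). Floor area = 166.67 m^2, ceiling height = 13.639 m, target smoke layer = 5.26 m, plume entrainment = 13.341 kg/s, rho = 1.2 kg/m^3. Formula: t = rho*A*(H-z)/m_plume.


H - z = 8.379 m
t = 1.2 * 166.67 * 8.379 / 13.341 = 125.62 s

125.62 s


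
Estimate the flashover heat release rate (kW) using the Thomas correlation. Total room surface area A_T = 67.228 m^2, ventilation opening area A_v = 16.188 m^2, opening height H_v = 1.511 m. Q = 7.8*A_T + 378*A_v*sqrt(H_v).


7.8*A_T = 524.38
sqrt(H_v) = 1.2292
378*A_v*sqrt(H_v) = 7521.7
Q = 524.38 + 7521.7 = 8046.1 kW

8046.1 kW


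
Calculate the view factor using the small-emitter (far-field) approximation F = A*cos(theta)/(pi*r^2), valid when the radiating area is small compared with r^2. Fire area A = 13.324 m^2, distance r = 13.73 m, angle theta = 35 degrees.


cos(35 deg) = 0.81915
pi*r^2 = 592.23
F = 13.324 * 0.81915 / 592.23 = 0.018429

0.018429


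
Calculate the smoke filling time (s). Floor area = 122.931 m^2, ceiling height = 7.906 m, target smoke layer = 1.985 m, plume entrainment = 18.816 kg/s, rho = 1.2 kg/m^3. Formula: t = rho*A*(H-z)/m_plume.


H - z = 5.921 m
t = 1.2 * 122.931 * 5.921 / 18.816 = 46.421 s

46.421 s


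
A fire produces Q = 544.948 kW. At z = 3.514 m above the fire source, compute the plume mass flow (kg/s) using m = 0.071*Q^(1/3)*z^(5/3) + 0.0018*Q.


Q^(1/3) = 8.1680
z^(5/3) = 8.1221
First term = 0.071 * 8.1680 * 8.1221 = 4.7103
Second term = 0.0018 * 544.948 = 0.98091
m = 5.6912 kg/s

5.6912 kg/s


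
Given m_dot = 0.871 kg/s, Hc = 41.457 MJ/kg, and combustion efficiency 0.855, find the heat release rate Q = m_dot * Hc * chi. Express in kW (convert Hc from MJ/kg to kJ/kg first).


Hc = 41.457 MJ/kg = 41.457 * 1000 kJ/kg = 41457 kJ/kg
Q = 0.871 kg/s * 41457 kJ/kg * 0.855 = 30873 kW

30873 kW


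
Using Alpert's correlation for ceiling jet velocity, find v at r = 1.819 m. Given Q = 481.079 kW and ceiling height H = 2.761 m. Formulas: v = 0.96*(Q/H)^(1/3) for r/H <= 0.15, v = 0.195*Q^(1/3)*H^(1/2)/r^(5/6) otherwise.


r/H = 1.819 / 2.761 = 0.65882
r/H > 0.15, so v = 0.195*Q^(1/3)*H^(1/2)/r^(5/6)
Q^(1/3) = 7.8356
H^(1/2) = 1.6616
r^(5/6) = 1.6464
v = 0.195 * 7.8356 * 1.6616 / 1.6464 = 1.5421 m/s

1.5421 m/s


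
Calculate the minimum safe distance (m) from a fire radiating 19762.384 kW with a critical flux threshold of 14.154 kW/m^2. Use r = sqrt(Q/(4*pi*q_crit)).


4*pi*q_crit = 177.86
Q/(4*pi*q_crit) = 111.11
r = sqrt(111.11) = 10.541 m

10.541 m


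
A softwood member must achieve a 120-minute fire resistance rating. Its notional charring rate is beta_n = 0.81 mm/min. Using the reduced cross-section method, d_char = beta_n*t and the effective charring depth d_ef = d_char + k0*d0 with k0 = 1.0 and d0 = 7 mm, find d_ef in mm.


d_char = 0.81 * 120 = 97.2 mm
d_ef = 97.2 + 1.0*7 = 104.2 mm

104.2 mm


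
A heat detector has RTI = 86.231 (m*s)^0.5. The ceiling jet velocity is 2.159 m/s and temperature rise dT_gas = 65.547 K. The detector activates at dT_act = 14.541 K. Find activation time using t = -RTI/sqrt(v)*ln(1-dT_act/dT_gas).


dT_act/dT_gas = 0.22184
ln(1 - 0.22184) = -0.25082
t = -86.231 / sqrt(2.159) * -0.25082 = 14.720 s

14.720 s


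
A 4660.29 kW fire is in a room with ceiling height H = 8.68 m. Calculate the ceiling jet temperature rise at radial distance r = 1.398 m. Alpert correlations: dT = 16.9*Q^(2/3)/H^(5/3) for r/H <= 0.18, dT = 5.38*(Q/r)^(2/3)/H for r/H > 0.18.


r/H = 1.398 / 8.68 = 0.16106
r/H <= 0.18, so dT = 16.9*Q^(2/3)/H^(5/3)
Q^(2/3) = 279.00
H^(5/3) = 36.661
dT = 16.9 * 279.00 / 36.661 = 128.62 K

128.62 K


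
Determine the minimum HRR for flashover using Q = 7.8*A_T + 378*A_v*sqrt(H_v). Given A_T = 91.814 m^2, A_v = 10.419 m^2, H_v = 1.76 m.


7.8*A_T = 716.15
sqrt(H_v) = 1.3266
378*A_v*sqrt(H_v) = 5224.9
Q = 716.15 + 5224.9 = 5941.0 kW

5941.0 kW


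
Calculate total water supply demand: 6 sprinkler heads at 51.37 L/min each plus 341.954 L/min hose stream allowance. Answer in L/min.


Sprinkler demand = 6 * 51.37 = 308.22 L/min
Total = 308.22 + 341.954 = 650.174 L/min

650.174 L/min


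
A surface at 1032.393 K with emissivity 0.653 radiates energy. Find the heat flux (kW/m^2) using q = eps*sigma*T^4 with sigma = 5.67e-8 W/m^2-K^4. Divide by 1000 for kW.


T^4 = 1.1360e+12
q = 0.653 * 5.67e-8 * 1.1360e+12 / 1000 = 42.061 kW/m^2

42.061 kW/m^2


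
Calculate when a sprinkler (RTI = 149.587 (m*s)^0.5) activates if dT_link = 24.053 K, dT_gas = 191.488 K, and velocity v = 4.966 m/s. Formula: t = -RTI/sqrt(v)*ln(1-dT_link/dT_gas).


dT_link/dT_gas = 0.12561
ln(1 - 0.12561) = -0.13423
t = -149.587 / sqrt(4.966) * -0.13423 = 9.0103 s

9.0103 s


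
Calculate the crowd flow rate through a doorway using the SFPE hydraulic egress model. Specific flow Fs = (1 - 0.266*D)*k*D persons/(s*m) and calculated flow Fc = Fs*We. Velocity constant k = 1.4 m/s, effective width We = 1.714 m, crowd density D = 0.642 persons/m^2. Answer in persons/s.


1 - 0.266*D = 1 - 0.266*0.642 = 0.82923
Fs = 0.82923 * 1.4 * 0.642 = 0.74531 persons/(s*m)
Fc = 0.74531 * 1.714 = 1.2775 persons/s

1.2775 persons/s


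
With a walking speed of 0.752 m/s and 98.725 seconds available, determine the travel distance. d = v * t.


d = 0.752 * 98.725 = 74.241 m

74.241 m


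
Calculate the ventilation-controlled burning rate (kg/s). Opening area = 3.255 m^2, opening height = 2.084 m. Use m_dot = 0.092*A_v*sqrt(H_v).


sqrt(H_v) = 1.4436
m_dot = 0.092 * 3.255 * 1.4436 = 0.43230 kg/s

0.43230 kg/s


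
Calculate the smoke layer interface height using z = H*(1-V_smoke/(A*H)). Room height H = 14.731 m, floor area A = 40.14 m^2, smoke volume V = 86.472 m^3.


V/(A*H) = 0.14624
1 - 0.14624 = 0.85376
z = 14.731 * 0.85376 = 12.577 m

12.577 m


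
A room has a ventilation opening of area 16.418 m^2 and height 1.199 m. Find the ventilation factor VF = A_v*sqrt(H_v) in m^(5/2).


sqrt(H_v) = 1.0950
VF = 16.418 * 1.0950 = 17.978 m^(5/2)

17.978 m^(5/2)


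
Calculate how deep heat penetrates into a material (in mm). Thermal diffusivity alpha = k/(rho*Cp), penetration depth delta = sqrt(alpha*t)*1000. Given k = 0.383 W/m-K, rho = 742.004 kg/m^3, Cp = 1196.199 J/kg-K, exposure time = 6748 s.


alpha = 0.383 / (742.004 * 1196.199) = 4.3151e-07 m^2/s
alpha * t = 0.0029118
delta = sqrt(0.0029118) * 1000 = 53.961 mm

53.961 mm


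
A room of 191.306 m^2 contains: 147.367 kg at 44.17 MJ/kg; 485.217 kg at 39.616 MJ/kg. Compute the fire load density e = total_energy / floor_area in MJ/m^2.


Total energy = 147.367*44.17 + 485.217*39.616
= 6509.200 + 19222.36
= 25731.56 MJ
e = 25731.56 / 191.306 = 134.50 MJ/m^2

134.50 MJ/m^2


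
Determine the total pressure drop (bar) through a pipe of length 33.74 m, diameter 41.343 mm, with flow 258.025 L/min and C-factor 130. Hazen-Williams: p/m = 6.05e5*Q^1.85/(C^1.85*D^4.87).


Q^1.85 = 28945
C^1.85 = 8143.2
D^4.87 = 7.4452e+07
p/m = 0.028884 bar/m
p_total = 0.028884 * 33.74 = 0.97454 bar

0.97454 bar


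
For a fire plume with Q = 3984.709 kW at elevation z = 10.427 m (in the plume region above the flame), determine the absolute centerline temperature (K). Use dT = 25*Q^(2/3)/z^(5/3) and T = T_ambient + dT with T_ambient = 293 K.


Q^(2/3) = 251.34
z^(5/3) = 49.766
dT = 25 * 251.34 / 49.766 = 126.26 K
T = 293 + 126.26 = 419.26 K

419.26 K


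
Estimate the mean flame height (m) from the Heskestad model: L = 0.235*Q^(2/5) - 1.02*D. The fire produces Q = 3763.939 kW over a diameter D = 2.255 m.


Q^(2/5) = 26.931
0.235 * Q^(2/5) = 6.3289
1.02 * D = 2.3001
L = 4.0288 m

4.0288 m


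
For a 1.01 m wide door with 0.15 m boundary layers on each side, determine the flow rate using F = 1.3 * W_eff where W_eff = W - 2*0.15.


W_eff = 1.01 - 0.30 = 0.71 m
F = 1.3 * 0.71 = 0.923 persons/s

0.923 persons/s


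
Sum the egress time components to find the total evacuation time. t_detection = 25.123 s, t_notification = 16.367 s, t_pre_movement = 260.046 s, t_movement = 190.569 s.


Total = 25.123 + 16.367 + 260.046 + 190.569 = 492.105 s

492.105 s


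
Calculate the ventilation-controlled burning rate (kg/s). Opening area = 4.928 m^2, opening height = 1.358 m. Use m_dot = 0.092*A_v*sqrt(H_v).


sqrt(H_v) = 1.1653
m_dot = 0.092 * 4.928 * 1.1653 = 0.52833 kg/s

0.52833 kg/s


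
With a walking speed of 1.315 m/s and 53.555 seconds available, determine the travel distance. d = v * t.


d = 1.315 * 53.555 = 70.425 m

70.425 m


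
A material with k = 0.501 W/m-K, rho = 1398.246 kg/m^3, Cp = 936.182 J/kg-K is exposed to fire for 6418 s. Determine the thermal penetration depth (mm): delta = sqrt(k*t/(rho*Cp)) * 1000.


alpha = 0.501 / (1398.246 * 936.182) = 3.8273e-07 m^2/s
alpha * t = 0.0024564
delta = sqrt(0.0024564) * 1000 = 49.562 mm

49.562 mm


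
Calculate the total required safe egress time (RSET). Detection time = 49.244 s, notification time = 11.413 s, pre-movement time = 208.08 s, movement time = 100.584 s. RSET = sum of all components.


Total = 49.244 + 11.413 + 208.08 + 100.584 = 369.321 s

369.321 s


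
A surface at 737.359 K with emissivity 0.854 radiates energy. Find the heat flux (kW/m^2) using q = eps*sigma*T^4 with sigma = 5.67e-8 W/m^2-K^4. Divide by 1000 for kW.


T^4 = 2.9561e+11
q = 0.854 * 5.67e-8 * 2.9561e+11 / 1000 = 14.314 kW/m^2

14.314 kW/m^2


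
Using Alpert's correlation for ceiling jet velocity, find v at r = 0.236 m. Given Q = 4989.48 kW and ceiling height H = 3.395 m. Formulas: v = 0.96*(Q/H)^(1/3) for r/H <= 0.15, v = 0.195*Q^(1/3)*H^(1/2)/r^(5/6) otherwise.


r/H = 0.236 / 3.395 = 0.069514
r/H <= 0.15, so v = 0.96*(Q/H)^(1/3)
Q/H = 1469.7
(Q/H)^(1/3) = 11.369
v = 0.96 * 11.369 = 10.915 m/s

10.915 m/s


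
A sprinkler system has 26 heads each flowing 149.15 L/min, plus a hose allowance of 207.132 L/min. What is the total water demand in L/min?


Sprinkler demand = 26 * 149.15 = 3877.9 L/min
Total = 3877.9 + 207.132 = 4085.032 L/min

4085.032 L/min


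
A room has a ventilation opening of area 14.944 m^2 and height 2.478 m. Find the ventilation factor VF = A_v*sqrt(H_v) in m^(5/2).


sqrt(H_v) = 1.5742
VF = 14.944 * 1.5742 = 23.524 m^(5/2)

23.524 m^(5/2)


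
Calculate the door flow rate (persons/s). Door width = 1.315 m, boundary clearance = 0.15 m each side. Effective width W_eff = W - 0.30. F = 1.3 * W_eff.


W_eff = 1.315 - 0.30 = 1.015 m
F = 1.3 * 1.015 = 1.3195 persons/s

1.3195 persons/s


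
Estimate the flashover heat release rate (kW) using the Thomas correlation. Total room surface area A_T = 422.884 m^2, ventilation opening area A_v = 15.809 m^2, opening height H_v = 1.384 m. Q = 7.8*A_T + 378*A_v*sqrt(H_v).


7.8*A_T = 3298.5
sqrt(H_v) = 1.1764
378*A_v*sqrt(H_v) = 7030.1
Q = 3298.5 + 7030.1 = 10329 kW

10329 kW


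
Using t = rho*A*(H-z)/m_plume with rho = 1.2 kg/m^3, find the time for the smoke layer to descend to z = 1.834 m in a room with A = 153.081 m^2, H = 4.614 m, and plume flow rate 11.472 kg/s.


H - z = 2.78 m
t = 1.2 * 153.081 * 2.78 / 11.472 = 44.515 s

44.515 s


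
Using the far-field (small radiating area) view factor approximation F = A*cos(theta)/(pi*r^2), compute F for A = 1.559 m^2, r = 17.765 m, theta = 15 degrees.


cos(15 deg) = 0.96593
pi*r^2 = 991.47
F = 1.559 * 0.96593 / 991.47 = 0.0015188

0.0015188


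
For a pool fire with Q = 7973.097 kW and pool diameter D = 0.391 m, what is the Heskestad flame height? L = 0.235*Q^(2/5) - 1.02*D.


Q^(2/5) = 36.362
0.235 * Q^(2/5) = 8.5451
1.02 * D = 0.39882
L = 8.1463 m

8.1463 m


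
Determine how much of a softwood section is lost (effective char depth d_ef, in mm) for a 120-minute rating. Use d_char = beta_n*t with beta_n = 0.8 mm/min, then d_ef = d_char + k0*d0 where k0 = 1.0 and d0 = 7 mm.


d_char = 0.8 * 120 = 96 mm
d_ef = 96 + 1.0*7 = 103 mm

103 mm


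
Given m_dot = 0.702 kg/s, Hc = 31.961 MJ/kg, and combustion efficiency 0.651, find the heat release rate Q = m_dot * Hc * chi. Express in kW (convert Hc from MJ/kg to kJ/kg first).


Hc = 31.961 MJ/kg = 31.961 * 1000 kJ/kg = 31961 kJ/kg
Q = 0.702 kg/s * 31961 kJ/kg * 0.651 = 14606 kW

14606 kW


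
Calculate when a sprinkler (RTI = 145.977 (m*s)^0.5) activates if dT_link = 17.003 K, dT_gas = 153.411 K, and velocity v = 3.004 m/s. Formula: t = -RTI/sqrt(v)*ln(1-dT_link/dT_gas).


dT_link/dT_gas = 0.11083
ln(1 - 0.11083) = -0.11747
t = -145.977 / sqrt(3.004) * -0.11747 = 9.8938 s

9.8938 s


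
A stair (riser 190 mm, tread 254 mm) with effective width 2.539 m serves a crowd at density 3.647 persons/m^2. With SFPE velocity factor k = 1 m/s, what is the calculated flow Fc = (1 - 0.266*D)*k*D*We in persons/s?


1 - 0.266*D = 1 - 0.266*3.647 = 0.029898
Fs = 0.029898 * 1 * 3.647 = 0.10904 persons/(s*m)
Fc = 0.10904 * 2.539 = 0.27685 persons/s

0.27685 persons/s


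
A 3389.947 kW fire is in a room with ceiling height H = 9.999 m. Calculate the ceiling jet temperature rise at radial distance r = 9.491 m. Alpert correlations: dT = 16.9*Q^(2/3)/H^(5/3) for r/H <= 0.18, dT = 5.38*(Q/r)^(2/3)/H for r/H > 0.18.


r/H = 9.491 / 9.999 = 0.94919
r/H > 0.18, so dT = 5.38*(Q/r)^(2/3)/H
Q/r = 357.17
(Q/r)^(2/3) = 50.341
dT = 5.38 * 50.341 / 9.999 = 27.086 K

27.086 K


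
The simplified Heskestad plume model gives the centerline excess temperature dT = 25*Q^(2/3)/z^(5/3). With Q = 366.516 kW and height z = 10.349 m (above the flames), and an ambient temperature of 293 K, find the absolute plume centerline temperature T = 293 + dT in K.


Q^(2/3) = 51.215
z^(5/3) = 49.147
dT = 25 * 51.215 / 49.147 = 26.052 K
T = 293 + 26.052 = 319.05 K

319.05 K


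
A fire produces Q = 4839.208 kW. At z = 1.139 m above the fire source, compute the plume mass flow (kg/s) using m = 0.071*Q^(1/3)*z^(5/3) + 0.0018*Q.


Q^(1/3) = 16.914
z^(5/3) = 1.2422
First term = 0.071 * 16.914 * 1.2422 = 1.4918
Second term = 0.0018 * 4839.208 = 8.7106
m = 10.202 kg/s

10.202 kg/s


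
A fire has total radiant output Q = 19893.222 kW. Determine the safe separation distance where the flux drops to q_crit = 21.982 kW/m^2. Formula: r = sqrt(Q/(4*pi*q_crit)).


4*pi*q_crit = 276.23
Q/(4*pi*q_crit) = 72.016
r = sqrt(72.016) = 8.4862 m

8.4862 m


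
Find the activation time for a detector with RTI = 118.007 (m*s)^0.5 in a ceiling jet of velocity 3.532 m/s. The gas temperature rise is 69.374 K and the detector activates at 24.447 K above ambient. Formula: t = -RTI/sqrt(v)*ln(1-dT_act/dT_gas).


dT_act/dT_gas = 0.35239
ln(1 - 0.35239) = -0.43447
t = -118.007 / sqrt(3.532) * -0.43447 = 27.281 s

27.281 s


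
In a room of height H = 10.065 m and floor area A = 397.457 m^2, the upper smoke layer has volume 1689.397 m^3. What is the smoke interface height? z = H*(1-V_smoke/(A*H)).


V/(A*H) = 0.42231
1 - 0.42231 = 0.57769
z = 10.065 * 0.57769 = 5.8145 m

5.8145 m


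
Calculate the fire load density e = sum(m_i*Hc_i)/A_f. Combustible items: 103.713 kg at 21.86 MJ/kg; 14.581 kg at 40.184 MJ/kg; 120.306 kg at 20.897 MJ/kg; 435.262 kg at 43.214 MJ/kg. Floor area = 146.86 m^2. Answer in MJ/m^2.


Total energy = 103.713*21.86 + 14.581*40.184 + 120.306*20.897 + 435.262*43.214
= 2267.166 + 585.9229 + 2514.034 + 18809.41
= 24176.54 MJ
e = 24176.54 / 146.86 = 164.62 MJ/m^2

164.62 MJ/m^2


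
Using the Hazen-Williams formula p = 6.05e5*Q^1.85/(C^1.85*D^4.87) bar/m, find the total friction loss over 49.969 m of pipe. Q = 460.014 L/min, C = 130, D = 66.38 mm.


Q^1.85 = 84358
C^1.85 = 8143.2
D^4.87 = 7.4700e+08
p/m = 0.0083901 bar/m
p_total = 0.0083901 * 49.969 = 0.41924 bar

0.41924 bar


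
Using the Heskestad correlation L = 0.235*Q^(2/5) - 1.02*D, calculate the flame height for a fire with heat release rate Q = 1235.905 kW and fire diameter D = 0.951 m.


Q^(2/5) = 17.250
0.235 * Q^(2/5) = 4.0538
1.02 * D = 0.97002
L = 3.0838 m

3.0838 m


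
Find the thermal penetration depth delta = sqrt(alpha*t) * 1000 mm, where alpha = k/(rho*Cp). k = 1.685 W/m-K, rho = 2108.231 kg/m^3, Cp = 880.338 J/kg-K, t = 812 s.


alpha = 1.685 / (2108.231 * 880.338) = 9.0789e-07 m^2/s
alpha * t = 0.00073721
delta = sqrt(0.00073721) * 1000 = 27.152 mm

27.152 mm


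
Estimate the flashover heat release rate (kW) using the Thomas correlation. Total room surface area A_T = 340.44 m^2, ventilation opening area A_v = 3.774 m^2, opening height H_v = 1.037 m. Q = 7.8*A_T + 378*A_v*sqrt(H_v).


7.8*A_T = 2655.432
sqrt(H_v) = 1.0183
378*A_v*sqrt(H_v) = 1452.7
Q = 2655.432 + 1452.7 = 4108.2 kW

4108.2 kW


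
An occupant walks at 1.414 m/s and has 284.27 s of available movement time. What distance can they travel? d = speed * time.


d = 1.414 * 284.27 = 401.96 m

401.96 m


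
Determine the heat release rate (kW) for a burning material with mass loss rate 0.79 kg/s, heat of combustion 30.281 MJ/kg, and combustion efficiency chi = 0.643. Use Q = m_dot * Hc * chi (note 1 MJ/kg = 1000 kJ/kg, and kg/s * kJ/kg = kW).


Hc = 30.281 MJ/kg = 30.281 * 1000 kJ/kg = 30281 kJ/kg
Q = 0.79 kg/s * 30281 kJ/kg * 0.643 = 15382 kW

15382 kW


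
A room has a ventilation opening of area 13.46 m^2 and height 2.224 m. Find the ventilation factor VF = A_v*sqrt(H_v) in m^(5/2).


sqrt(H_v) = 1.4913
VF = 13.46 * 1.4913 = 20.073 m^(5/2)

20.073 m^(5/2)


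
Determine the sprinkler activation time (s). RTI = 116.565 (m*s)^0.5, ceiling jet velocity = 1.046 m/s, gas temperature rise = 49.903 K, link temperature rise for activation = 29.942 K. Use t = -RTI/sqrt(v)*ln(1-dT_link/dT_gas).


dT_link/dT_gas = 0.60000
ln(1 - 0.60000) = -0.91630
t = -116.565 / sqrt(1.046) * -0.91630 = 104.43 s

104.43 s


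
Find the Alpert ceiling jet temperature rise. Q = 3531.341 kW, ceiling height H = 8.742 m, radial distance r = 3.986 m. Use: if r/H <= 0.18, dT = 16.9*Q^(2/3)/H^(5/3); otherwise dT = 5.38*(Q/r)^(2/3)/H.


r/H = 3.986 / 8.742 = 0.45596
r/H > 0.18, so dT = 5.38*(Q/r)^(2/3)/H
Q/r = 885.94
(Q/r)^(2/3) = 92.243
dT = 5.38 * 92.243 / 8.742 = 56.768 K

56.768 K


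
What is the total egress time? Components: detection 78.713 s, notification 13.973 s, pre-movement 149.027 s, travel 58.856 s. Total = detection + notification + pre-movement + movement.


Total = 78.713 + 13.973 + 149.027 + 58.856 = 300.569 s

300.569 s


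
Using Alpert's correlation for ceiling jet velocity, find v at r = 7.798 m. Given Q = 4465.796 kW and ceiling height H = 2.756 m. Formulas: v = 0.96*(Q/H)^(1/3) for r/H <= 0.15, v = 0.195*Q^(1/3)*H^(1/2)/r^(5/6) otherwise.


r/H = 7.798 / 2.756 = 2.8295
r/H > 0.15, so v = 0.195*Q^(1/3)*H^(1/2)/r^(5/6)
Q^(1/3) = 16.468
H^(1/2) = 1.6601
r^(5/6) = 5.5376
v = 0.195 * 16.468 * 1.6601 / 5.5376 = 0.96269 m/s

0.96269 m/s


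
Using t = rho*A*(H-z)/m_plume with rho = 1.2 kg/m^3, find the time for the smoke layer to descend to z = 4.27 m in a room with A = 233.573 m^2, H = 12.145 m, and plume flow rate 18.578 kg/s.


H - z = 7.875 m
t = 1.2 * 233.573 * 7.875 / 18.578 = 118.81 s

118.81 s


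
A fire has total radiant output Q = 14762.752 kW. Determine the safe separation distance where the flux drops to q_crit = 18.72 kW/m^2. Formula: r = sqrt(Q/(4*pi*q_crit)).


4*pi*q_crit = 235.24
Q/(4*pi*q_crit) = 62.755
r = sqrt(62.755) = 7.9218 m

7.9218 m


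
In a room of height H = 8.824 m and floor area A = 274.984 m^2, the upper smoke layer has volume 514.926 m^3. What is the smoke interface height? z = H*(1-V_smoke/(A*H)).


V/(A*H) = 0.21221
1 - 0.21221 = 0.78779
z = 8.824 * 0.78779 = 6.9514 m

6.9514 m


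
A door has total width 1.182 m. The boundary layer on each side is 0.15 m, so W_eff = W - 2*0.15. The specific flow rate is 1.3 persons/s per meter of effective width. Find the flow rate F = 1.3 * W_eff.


W_eff = 1.182 - 0.30 = 0.882 m
F = 1.3 * 0.882 = 1.1466 persons/s

1.1466 persons/s


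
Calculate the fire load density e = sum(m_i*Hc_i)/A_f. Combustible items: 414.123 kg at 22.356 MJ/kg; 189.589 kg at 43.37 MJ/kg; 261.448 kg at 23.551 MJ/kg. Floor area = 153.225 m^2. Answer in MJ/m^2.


Total energy = 414.123*22.356 + 189.589*43.37 + 261.448*23.551
= 9258.134 + 8222.475 + 6157.362
= 23637.97 MJ
e = 23637.97 / 153.225 = 154.27 MJ/m^2

154.27 MJ/m^2


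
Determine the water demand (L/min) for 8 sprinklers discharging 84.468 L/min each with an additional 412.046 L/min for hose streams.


Sprinkler demand = 8 * 84.468 = 675.744 L/min
Total = 675.744 + 412.046 = 1087.79 L/min

1087.79 L/min


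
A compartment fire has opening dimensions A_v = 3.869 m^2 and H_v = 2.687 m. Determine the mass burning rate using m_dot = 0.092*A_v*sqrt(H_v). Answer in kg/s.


sqrt(H_v) = 1.6392
m_dot = 0.092 * 3.869 * 1.6392 = 0.58347 kg/s

0.58347 kg/s


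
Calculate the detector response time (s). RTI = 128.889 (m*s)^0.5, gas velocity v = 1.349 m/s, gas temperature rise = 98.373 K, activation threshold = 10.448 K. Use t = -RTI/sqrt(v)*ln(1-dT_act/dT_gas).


dT_act/dT_gas = 0.10621
ln(1 - 0.10621) = -0.11228
t = -128.889 / sqrt(1.349) * -0.11228 = 12.460 s

12.460 s


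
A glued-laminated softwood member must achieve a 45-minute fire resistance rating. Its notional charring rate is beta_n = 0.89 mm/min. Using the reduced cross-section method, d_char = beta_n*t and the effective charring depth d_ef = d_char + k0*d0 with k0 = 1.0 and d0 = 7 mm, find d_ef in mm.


d_char = 0.89 * 45 = 40.05 mm
d_ef = 40.05 + 1.0*7 = 47.05 mm

47.05 mm


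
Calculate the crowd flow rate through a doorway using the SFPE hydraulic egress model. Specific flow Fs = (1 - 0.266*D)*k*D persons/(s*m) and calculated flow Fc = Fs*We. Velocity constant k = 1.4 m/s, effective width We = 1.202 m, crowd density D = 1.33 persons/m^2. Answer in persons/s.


1 - 0.266*D = 1 - 0.266*1.33 = 0.64622
Fs = 0.64622 * 1.4 * 1.33 = 1.2033 persons/(s*m)
Fc = 1.2033 * 1.202 = 1.4463 persons/s

1.4463 persons/s


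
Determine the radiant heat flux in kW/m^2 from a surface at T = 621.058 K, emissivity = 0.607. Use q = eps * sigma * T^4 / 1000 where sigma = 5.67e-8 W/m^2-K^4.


T^4 = 1.4877e+11
q = 0.607 * 5.67e-8 * 1.4877e+11 / 1000 = 5.1204 kW/m^2

5.1204 kW/m^2


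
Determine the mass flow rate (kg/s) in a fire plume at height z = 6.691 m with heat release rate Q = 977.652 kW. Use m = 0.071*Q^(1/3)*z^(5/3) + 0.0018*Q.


Q^(1/3) = 9.9249
z^(5/3) = 23.758
First term = 0.071 * 9.9249 * 23.758 = 16.742
Second term = 0.0018 * 977.652 = 1.7598
m = 18.502 kg/s

18.502 kg/s


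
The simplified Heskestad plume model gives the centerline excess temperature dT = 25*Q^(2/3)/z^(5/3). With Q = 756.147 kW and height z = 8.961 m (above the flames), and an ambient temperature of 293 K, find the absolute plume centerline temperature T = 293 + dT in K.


Q^(2/3) = 82.999
z^(5/3) = 38.660
dT = 25 * 82.999 / 38.660 = 53.672 K
T = 293 + 53.672 = 346.67 K

346.67 K


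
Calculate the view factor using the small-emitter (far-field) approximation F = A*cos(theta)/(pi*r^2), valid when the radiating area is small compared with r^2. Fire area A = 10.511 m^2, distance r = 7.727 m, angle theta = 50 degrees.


cos(50 deg) = 0.64279
pi*r^2 = 187.57
F = 10.511 * 0.64279 / 187.57 = 0.036020

0.036020


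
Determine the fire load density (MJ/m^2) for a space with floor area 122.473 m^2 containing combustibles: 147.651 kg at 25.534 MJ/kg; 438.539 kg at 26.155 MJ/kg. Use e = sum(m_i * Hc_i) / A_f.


Total energy = 147.651*25.534 + 438.539*26.155
= 3770.121 + 11469.99
= 15240.11 MJ
e = 15240.11 / 122.473 = 124.44 MJ/m^2

124.44 MJ/m^2


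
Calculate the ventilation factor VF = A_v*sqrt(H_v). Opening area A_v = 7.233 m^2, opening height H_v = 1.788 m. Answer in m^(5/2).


sqrt(H_v) = 1.3372
VF = 7.233 * 1.3372 = 9.6717 m^(5/2)

9.6717 m^(5/2)


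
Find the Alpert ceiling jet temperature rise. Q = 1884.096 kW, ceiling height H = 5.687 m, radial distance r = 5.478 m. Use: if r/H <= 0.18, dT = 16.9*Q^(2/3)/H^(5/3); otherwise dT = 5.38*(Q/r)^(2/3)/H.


r/H = 5.478 / 5.687 = 0.96325
r/H > 0.18, so dT = 5.38*(Q/r)^(2/3)/H
Q/r = 343.94
(Q/r)^(2/3) = 49.089
dT = 5.38 * 49.089 / 5.687 = 46.439 K

46.439 K


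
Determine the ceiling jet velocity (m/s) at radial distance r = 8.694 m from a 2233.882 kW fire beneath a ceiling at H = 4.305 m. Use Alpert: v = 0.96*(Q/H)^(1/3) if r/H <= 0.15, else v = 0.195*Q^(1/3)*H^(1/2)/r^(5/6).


r/H = 8.694 / 4.305 = 2.0195
r/H > 0.15, so v = 0.195*Q^(1/3)*H^(1/2)/r^(5/6)
Q^(1/3) = 13.072
H^(1/2) = 2.0748
r^(5/6) = 6.0629
v = 0.195 * 13.072 * 2.0748 / 6.0629 = 0.87235 m/s

0.87235 m/s


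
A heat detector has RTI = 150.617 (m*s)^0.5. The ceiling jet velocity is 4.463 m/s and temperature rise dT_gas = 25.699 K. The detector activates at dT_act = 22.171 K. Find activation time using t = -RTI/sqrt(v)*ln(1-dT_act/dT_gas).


dT_act/dT_gas = 0.86272
ln(1 - 0.86272) = -1.9857
t = -150.617 / sqrt(4.463) * -1.9857 = 141.57 s

141.57 s


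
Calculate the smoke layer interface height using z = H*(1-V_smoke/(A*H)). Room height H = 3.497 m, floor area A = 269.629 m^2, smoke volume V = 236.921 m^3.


V/(A*H) = 0.25127
1 - 0.25127 = 0.74873
z = 3.497 * 0.74873 = 2.6183 m

2.6183 m


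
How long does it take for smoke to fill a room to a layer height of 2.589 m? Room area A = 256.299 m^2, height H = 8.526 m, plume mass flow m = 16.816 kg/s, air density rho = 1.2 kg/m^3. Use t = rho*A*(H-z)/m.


H - z = 5.937 m
t = 1.2 * 256.299 * 5.937 / 16.816 = 108.59 s

108.59 s


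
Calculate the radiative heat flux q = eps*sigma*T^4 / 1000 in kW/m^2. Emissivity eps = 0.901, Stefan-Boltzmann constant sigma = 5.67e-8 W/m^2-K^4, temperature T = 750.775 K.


T^4 = 3.1772e+11
q = 0.901 * 5.67e-8 * 3.1772e+11 / 1000 = 16.231 kW/m^2

16.231 kW/m^2


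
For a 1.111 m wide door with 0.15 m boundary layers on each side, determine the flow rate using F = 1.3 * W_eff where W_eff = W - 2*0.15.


W_eff = 1.111 - 0.30 = 0.811 m
F = 1.3 * 0.811 = 1.0543 persons/s

1.0543 persons/s


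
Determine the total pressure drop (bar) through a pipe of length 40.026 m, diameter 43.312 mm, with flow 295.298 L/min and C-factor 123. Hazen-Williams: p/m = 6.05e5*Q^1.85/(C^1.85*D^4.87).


Q^1.85 = 37152
C^1.85 = 7350.6
D^4.87 = 9.3386e+07
p/m = 0.032744 bar/m
p_total = 0.032744 * 40.026 = 1.3106 bar

1.3106 bar


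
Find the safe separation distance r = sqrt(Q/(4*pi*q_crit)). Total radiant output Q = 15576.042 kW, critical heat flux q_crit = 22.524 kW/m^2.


4*pi*q_crit = 283.04
Q/(4*pi*q_crit) = 55.030
r = sqrt(55.030) = 7.4182 m

7.4182 m


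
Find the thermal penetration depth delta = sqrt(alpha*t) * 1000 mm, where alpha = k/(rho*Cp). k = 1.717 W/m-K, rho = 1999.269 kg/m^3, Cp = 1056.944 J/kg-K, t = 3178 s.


alpha = 1.717 / (1999.269 * 1056.944) = 8.1254e-07 m^2/s
alpha * t = 0.0025823
delta = sqrt(0.0025823) * 1000 = 50.816 mm

50.816 mm


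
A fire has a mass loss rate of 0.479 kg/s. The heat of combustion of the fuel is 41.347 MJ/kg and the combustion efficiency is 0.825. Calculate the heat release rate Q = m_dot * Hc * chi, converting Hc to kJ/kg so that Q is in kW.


Hc = 41.347 MJ/kg = 41.347 * 1000 kJ/kg = 41347 kJ/kg
Q = 0.479 kg/s * 41347 kJ/kg * 0.825 = 16339 kW

16339 kW


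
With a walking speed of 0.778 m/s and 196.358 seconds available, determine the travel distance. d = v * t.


d = 0.778 * 196.358 = 152.77 m

152.77 m


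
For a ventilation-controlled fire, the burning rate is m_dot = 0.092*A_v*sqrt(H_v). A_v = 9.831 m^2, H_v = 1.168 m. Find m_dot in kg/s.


sqrt(H_v) = 1.0807
m_dot = 0.092 * 9.831 * 1.0807 = 0.97748 kg/s

0.97748 kg/s


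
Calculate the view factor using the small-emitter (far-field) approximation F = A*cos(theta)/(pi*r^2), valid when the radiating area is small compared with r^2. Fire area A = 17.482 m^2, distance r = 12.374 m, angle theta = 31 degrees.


cos(31 deg) = 0.85717
pi*r^2 = 481.03
F = 17.482 * 0.85717 / 481.03 = 0.031152

0.031152


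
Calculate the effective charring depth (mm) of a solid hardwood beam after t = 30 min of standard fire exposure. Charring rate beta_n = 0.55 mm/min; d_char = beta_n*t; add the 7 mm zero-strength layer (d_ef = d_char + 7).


d_char = 0.55 * 30 = 16.5 mm
d_ef = 16.5 + 1.0*7 = 23.5 mm

23.5 mm


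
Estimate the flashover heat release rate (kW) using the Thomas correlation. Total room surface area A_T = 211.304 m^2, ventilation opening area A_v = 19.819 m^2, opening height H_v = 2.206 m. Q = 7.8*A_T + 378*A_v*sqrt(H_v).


7.8*A_T = 1648.2
sqrt(H_v) = 1.4853
378*A_v*sqrt(H_v) = 11127
Q = 1648.2 + 11127 = 12775 kW

12775 kW
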